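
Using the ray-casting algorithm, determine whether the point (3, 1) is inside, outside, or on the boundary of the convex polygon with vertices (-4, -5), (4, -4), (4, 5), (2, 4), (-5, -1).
The point (3, 1) lies strictly inside the polygon

Cast a horizontal ray to the right from the query point and count how many polygon edges it crosses (each edge strictly once or zero times, handled with the usual half-open convention). 
Parity of crossings → odd ⇒ inside.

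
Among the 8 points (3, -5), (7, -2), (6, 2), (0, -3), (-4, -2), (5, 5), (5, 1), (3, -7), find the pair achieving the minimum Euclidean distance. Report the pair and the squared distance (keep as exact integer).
Pair = ((6, 2), (5, 1)); squared distance = 2

Compute all C(8, 2) = 28 pairwise squared distances (x_i − x_j)² + (y_i − y_j)². The minimum is 2, attained by the pair ((6, 2), (5, 1)).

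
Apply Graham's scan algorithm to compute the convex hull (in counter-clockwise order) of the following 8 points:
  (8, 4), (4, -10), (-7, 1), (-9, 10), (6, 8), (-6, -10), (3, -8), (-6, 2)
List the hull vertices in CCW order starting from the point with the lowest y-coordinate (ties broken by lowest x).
Hull (CCW) = [(-6, -10), (4, -10), (8, 4), (6, 8), (-9, 10)]

Graham scan procedure:
  1. Find the pivot p₀ = point with lowest y (tie → lowest x): (-6, -10).
  2. Sort the remaining points by polar angle around p₀.
  3. Walk through sorted points, maintaining a stack; pop the top while the last three entries make a non-left turn (cross product ≤ 0).
  4. Final stack is the convex hull in CCW order: (-6, -10), (4, -10), (8, 4), (6, 8), (-9, 10).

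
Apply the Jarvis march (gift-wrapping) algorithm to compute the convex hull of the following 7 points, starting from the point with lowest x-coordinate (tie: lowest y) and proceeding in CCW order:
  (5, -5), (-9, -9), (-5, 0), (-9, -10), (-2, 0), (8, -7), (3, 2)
Hull (CCW) = [(-9, -10), (8, -7), (3, 2), (-5, 0), (-9, -9)]

Jarvis march: at each step, from the current hull vertex p, select the next vertex q as the point such that every other point lies strictly to the left of (or on) the directed line p → q. (Equivalently: for every other point r, the cross product (q − p) × (r − p) ≥ 0.)
Starting point (lowest x, tie lowest y): (-9, -10). Wrap until returning to start. Resulting hull: (-9, -10), (8, -7), (3, 2), (-5, 0), (-9, -9).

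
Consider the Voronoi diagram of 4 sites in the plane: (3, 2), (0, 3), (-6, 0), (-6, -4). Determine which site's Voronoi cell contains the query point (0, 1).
Nearest site = (0, 3)

The Voronoi cell of site s contains exactly those query points closer to s than to any other site. Compute squared distances from q = (0, 1) to each site:
  (0 − 0)² + (3 − 1)² = 4
  (3 − 0)² + (2 − 1)² = 10
  (-6 − 0)² + (0 − 1)² = 37
  (-6 − 0)² + (-4 − 1)² = 61
Minimum is attained by (0, 3), so q lies in its Voronoi cell.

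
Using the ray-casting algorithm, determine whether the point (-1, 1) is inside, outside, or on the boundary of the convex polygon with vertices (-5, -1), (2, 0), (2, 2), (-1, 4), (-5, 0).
The point (-1, 1) lies strictly inside the polygon

Cast a horizontal ray to the right from the query point and count how many polygon edges it crosses (each edge strictly once or zero times, handled with the usual half-open convention). 
Parity of crossings → odd ⇒ inside.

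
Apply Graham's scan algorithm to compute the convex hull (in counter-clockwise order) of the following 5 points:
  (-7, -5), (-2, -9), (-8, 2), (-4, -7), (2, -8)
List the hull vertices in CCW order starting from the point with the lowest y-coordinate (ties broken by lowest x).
Hull (CCW) = [(-2, -9), (2, -8), (-8, 2), (-7, -5)]

Graham scan procedure:
  1. Find the pivot p₀ = point with lowest y (tie → lowest x): (-2, -9).
  2. Sort the remaining points by polar angle around p₀.
  3. Walk through sorted points, maintaining a stack; pop the top while the last three entries make a non-left turn (cross product ≤ 0).
  4. Final stack is the convex hull in CCW order: (-2, -9), (2, -8), (-8, 2), (-7, -5).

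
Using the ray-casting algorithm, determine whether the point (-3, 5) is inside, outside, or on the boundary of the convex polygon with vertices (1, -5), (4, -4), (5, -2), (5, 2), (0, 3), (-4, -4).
The point (-3, 5) lies strictly outside the polygon

Cast a horizontal ray to the right from the query point and count how many polygon edges it crosses (each edge strictly once or zero times, handled with the usual half-open convention). 
Parity of crossings → even ⇒ outside.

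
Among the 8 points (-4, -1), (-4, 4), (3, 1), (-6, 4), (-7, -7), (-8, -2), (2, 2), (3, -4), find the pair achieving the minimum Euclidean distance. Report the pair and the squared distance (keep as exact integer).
Pair = ((3, 1), (2, 2)); squared distance = 2

Compute all C(8, 2) = 28 pairwise squared distances (x_i − x_j)² + (y_i − y_j)². The minimum is 2, attained by the pair ((3, 1), (2, 2)).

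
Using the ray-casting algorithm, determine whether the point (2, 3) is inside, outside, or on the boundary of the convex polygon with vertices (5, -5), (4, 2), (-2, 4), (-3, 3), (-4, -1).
The point (2, 3) lies strictly outside the polygon

Cast a horizontal ray to the right from the query point and count how many polygon edges it crosses (each edge strictly once or zero times, handled with the usual half-open convention). 
Parity of crossings → even ⇒ outside.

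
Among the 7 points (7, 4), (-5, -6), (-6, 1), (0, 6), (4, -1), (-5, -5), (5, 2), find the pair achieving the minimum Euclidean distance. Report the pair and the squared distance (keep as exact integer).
Pair = ((-5, -6), (-5, -5)); squared distance = 1

Compute all C(7, 2) = 21 pairwise squared distances (x_i − x_j)² + (y_i − y_j)². The minimum is 1, attained by the pair ((-5, -6), (-5, -5)).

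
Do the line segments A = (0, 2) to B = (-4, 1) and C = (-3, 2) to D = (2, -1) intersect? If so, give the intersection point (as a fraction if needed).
Yes; intersection at (-36/17, 25/17) (t = 9/17 on AB, s = 3/17 on CD)

Parametrize AB as A + t(B − A) = (0 + -4 t, 2 + -1 t) and CD as C + s(D − C) = (-3 + 5 s, 2 + -3 s). Solve the linear system for (t, s). Determinant = -17 ≠ 0, so a unique intersection of the containing lines exists. Solution: t = 9/17, s = 3/17 — both in [0, 1], so the segments cross. Intersection point: (-36/17, 25/17).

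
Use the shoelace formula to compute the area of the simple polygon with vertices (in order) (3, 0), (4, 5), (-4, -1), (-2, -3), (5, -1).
Area = 61/2

Shoelace formula: Area = (1/2) |Σ_i (x_i · y_{i+1} − x_{i+1} · y_i)| (indices mod n). Compute each cross term:
  (3)(5) − (4)(0) = 15
  (4)(-1) − (-4)(5) = 16
  (-4)(-3) − (-2)(-1) = 10
  (-2)(-1) − (5)(-3) = 17
  (5)(0) − (3)(-1) = 3
Sum = 61, so (signed) Area = 61/2 = 61/2, |Area| = 61/2.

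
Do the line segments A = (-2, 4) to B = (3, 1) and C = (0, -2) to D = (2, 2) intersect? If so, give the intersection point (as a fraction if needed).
Yes; intersection at (24/13, 22/13) (t = 10/13 on AB, s = 12/13 on CD)

Parametrize AB as A + t(B − A) = (-2 + 5 t, 4 + -3 t) and CD as C + s(D − C) = (0 + 2 s, -2 + 4 s). Solve the linear system for (t, s). Determinant = -26 ≠ 0, so a unique intersection of the containing lines exists. Solution: t = 10/13, s = 12/13 — both in [0, 1], so the segments cross. Intersection point: (24/13, 22/13).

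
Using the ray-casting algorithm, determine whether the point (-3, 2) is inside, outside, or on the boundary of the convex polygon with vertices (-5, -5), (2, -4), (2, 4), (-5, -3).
The point (-3, 2) lies strictly outside the polygon

Cast a horizontal ray to the right from the query point and count how many polygon edges it crosses (each edge strictly once or zero times, handled with the usual half-open convention). 
Parity of crossings → even ⇒ outside.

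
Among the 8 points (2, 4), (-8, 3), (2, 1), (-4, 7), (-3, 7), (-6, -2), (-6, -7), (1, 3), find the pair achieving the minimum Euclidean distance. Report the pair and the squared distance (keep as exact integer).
Pair = ((-4, 7), (-3, 7)); squared distance = 1

Compute all C(8, 2) = 28 pairwise squared distances (x_i − x_j)² + (y_i − y_j)². The minimum is 1, attained by the pair ((-4, 7), (-3, 7)).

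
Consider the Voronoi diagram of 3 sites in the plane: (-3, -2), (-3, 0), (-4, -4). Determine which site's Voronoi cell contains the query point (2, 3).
Nearest site = (-3, 0)

The Voronoi cell of site s contains exactly those query points closer to s than to any other site. Compute squared distances from q = (2, 3) to each site:
  (-3 − 2)² + (0 − 3)² = 34
  (-3 − 2)² + (-2 − 3)² = 50
  (-4 − 2)² + (-4 − 3)² = 85
Minimum is attained by (-3, 0), so q lies in its Voronoi cell.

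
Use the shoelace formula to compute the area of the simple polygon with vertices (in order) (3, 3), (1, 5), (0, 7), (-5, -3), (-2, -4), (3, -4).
Area = 109/2

Shoelace formula: Area = (1/2) |Σ_i (x_i · y_{i+1} − x_{i+1} · y_i)| (indices mod n). Compute each cross term:
  (3)(5) − (1)(3) = 12
  (1)(7) − (0)(5) = 7
  (0)(-3) − (-5)(7) = 35
  (-5)(-4) − (-2)(-3) = 14
  (-2)(-4) − (3)(-4) = 20
  (3)(3) − (3)(-4) = 21
Sum = 109, so (signed) Area = 109/2 = 109/2, |Area| = 109/2.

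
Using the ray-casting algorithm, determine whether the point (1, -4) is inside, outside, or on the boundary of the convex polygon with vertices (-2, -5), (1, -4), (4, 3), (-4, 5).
The point (1, -4) lies on the polygon boundary

Boundary check: the query satisfies the collinearity and bounding-box conditions for some polygon edge, so it lies exactly on the boundary.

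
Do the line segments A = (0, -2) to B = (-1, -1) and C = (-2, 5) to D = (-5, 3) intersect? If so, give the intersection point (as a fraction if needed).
No (intersection of containing lines falls outside at least one segment)

Parametrize and solve: t = 5, s = 1. At least one of these is outside [0, 1], so the segments do not intersect.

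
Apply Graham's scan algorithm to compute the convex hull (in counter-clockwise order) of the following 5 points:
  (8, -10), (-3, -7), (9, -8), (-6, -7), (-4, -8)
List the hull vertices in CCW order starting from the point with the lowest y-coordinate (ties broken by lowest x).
Hull (CCW) = [(8, -10), (9, -8), (-3, -7), (-6, -7), (-4, -8)]

Graham scan procedure:
  1. Find the pivot p₀ = point with lowest y (tie → lowest x): (8, -10).
  2. Sort the remaining points by polar angle around p₀.
  3. Walk through sorted points, maintaining a stack; pop the top while the last three entries make a non-left turn (cross product ≤ 0).
  4. Final stack is the convex hull in CCW order: (8, -10), (9, -8), (-3, -7), (-6, -7), (-4, -8).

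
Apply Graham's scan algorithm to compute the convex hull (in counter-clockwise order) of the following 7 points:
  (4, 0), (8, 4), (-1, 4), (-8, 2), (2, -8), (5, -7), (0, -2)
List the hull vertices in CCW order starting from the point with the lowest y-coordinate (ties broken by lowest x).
Hull (CCW) = [(2, -8), (5, -7), (8, 4), (-1, 4), (-8, 2)]

Graham scan procedure:
  1. Find the pivot p₀ = point with lowest y (tie → lowest x): (2, -8).
  2. Sort the remaining points by polar angle around p₀.
  3. Walk through sorted points, maintaining a stack; pop the top while the last three entries make a non-left turn (cross product ≤ 0).
  4. Final stack is the convex hull in CCW order: (2, -8), (5, -7), (8, 4), (-1, 4), (-8, 2).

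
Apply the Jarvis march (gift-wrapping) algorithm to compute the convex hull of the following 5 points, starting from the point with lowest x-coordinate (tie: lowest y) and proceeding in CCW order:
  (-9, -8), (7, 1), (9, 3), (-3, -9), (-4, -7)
Hull (CCW) = [(-9, -8), (-3, -9), (9, 3)]

Jarvis march: at each step, from the current hull vertex p, select the next vertex q as the point such that every other point lies strictly to the left of (or on) the directed line p → q. (Equivalently: for every other point r, the cross product (q − p) × (r − p) ≥ 0.)
Starting point (lowest x, tie lowest y): (-9, -8). Wrap until returning to start. Resulting hull: (-9, -8), (-3, -9), (9, 3).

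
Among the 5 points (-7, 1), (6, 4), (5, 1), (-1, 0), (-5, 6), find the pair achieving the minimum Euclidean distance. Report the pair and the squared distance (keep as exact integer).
Pair = ((6, 4), (5, 1)); squared distance = 10

Compute all C(5, 2) = 10 pairwise squared distances (x_i − x_j)² + (y_i − y_j)². The minimum is 10, attained by the pair ((6, 4), (5, 1)).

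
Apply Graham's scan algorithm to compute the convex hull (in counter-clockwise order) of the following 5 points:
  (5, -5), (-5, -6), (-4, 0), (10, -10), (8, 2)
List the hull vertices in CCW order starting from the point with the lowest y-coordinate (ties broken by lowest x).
Hull (CCW) = [(10, -10), (8, 2), (-4, 0), (-5, -6)]

Graham scan procedure:
  1. Find the pivot p₀ = point with lowest y (tie → lowest x): (10, -10).
  2. Sort the remaining points by polar angle around p₀.
  3. Walk through sorted points, maintaining a stack; pop the top while the last three entries make a non-left turn (cross product ≤ 0).
  4. Final stack is the convex hull in CCW order: (10, -10), (8, 2), (-4, 0), (-5, -6).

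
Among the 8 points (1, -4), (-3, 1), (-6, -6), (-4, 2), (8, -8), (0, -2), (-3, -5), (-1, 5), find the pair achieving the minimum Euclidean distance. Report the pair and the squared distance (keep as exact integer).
Pair = ((-3, 1), (-4, 2)); squared distance = 2

Compute all C(8, 2) = 28 pairwise squared distances (x_i − x_j)² + (y_i − y_j)². The minimum is 2, attained by the pair ((-3, 1), (-4, 2)).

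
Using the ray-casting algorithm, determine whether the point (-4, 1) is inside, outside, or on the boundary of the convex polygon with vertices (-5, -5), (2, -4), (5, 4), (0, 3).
The point (-4, 1) lies strictly outside the polygon

Cast a horizontal ray to the right from the query point and count how many polygon edges it crosses (each edge strictly once or zero times, handled with the usual half-open convention). 
Parity of crossings → even ⇒ outside.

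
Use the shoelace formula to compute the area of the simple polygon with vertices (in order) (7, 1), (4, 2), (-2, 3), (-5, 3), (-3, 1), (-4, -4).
Area = 79/2

Shoelace formula: Area = (1/2) |Σ_i (x_i · y_{i+1} − x_{i+1} · y_i)| (indices mod n). Compute each cross term:
  (7)(2) − (4)(1) = 10
  (4)(3) − (-2)(2) = 16
  (-2)(3) − (-5)(3) = 9
  (-5)(1) − (-3)(3) = 4
  (-3)(-4) − (-4)(1) = 16
  (-4)(1) − (7)(-4) = 24
Sum = 79, so (signed) Area = 79/2 = 79/2, |Area| = 79/2.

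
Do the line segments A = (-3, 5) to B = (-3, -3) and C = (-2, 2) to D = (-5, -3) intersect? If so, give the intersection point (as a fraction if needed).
Yes; intersection at (-3, 1/3) (t = 7/12 on AB, s = 1/3 on CD)

Parametrize AB as A + t(B − A) = (-3 + 0 t, 5 + -8 t) and CD as C + s(D − C) = (-2 + -3 s, 2 + -5 s). Solve the linear system for (t, s). Determinant = 24 ≠ 0, so a unique intersection of the containing lines exists. Solution: t = 7/12, s = 1/3 — both in [0, 1], so the segments cross. Intersection point: (-3, 1/3).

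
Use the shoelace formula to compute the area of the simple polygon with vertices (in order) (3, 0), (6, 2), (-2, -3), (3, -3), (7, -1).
Area = 14

Shoelace formula: Area = (1/2) |Σ_i (x_i · y_{i+1} − x_{i+1} · y_i)| (indices mod n). Compute each cross term:
  (3)(2) − (6)(0) = 6
  (6)(-3) − (-2)(2) = -14
  (-2)(-3) − (3)(-3) = 15
  (3)(-1) − (7)(-3) = 18
  (7)(0) − (3)(-1) = 3
Sum = 28, so (signed) Area = 28/2 = 14, |Area| = 14.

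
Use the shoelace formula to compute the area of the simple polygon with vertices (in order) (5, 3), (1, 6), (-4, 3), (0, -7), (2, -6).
Area = 66

Shoelace formula: Area = (1/2) |Σ_i (x_i · y_{i+1} − x_{i+1} · y_i)| (indices mod n). Compute each cross term:
  (5)(6) − (1)(3) = 27
  (1)(3) − (-4)(6) = 27
  (-4)(-7) − (0)(3) = 28
  (0)(-6) − (2)(-7) = 14
  (2)(3) − (5)(-6) = 36
Sum = 132, so (signed) Area = 132/2 = 66, |Area| = 66.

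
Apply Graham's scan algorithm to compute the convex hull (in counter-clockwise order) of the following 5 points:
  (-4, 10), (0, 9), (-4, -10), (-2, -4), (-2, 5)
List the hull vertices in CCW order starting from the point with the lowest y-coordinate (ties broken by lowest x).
Hull (CCW) = [(-4, -10), (-2, -4), (0, 9), (-4, 10)]

Graham scan procedure:
  1. Find the pivot p₀ = point with lowest y (tie → lowest x): (-4, -10).
  2. Sort the remaining points by polar angle around p₀.
  3. Walk through sorted points, maintaining a stack; pop the top while the last three entries make a non-left turn (cross product ≤ 0).
  4. Final stack is the convex hull in CCW order: (-4, -10), (-2, -4), (0, 9), (-4, 10).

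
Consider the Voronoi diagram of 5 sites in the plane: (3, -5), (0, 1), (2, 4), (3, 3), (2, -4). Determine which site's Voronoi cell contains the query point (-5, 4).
Nearest site = (0, 1)

The Voronoi cell of site s contains exactly those query points closer to s than to any other site. Compute squared distances from q = (-5, 4) to each site:
  (0 − -5)² + (1 − 4)² = 34
  (2 − -5)² + (4 − 4)² = 49
  (3 − -5)² + (3 − 4)² = 65
  (2 − -5)² + (-4 − 4)² = 113
  (3 − -5)² + (-5 − 4)² = 145
Minimum is attained by (0, 1), so q lies in its Voronoi cell.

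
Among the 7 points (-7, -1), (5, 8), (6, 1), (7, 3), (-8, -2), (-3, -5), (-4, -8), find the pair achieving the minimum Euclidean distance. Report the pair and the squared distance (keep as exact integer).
Pair = ((-7, -1), (-8, -2)); squared distance = 2

Compute all C(7, 2) = 21 pairwise squared distances (x_i − x_j)² + (y_i − y_j)². The minimum is 2, attained by the pair ((-7, -1), (-8, -2)).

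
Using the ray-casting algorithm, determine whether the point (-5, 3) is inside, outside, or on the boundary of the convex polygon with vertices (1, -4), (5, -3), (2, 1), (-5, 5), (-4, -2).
The point (-5, 3) lies strictly outside the polygon

Cast a horizontal ray to the right from the query point and count how many polygon edges it crosses (each edge strictly once or zero times, handled with the usual half-open convention). 
Parity of crossings → even ⇒ outside.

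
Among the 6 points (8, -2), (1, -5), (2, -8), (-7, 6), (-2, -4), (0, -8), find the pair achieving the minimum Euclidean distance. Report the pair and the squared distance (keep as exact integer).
Pair = ((2, -8), (0, -8)); squared distance = 4

Compute all C(6, 2) = 15 pairwise squared distances (x_i − x_j)² + (y_i − y_j)². The minimum is 4, attained by the pair ((2, -8), (0, -8)).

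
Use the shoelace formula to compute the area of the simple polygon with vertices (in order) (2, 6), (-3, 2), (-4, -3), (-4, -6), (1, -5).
Area = 93/2

Shoelace formula: Area = (1/2) |Σ_i (x_i · y_{i+1} − x_{i+1} · y_i)| (indices mod n). Compute each cross term:
  (2)(2) − (-3)(6) = 22
  (-3)(-3) − (-4)(2) = 17
  (-4)(-6) − (-4)(-3) = 12
  (-4)(-5) − (1)(-6) = 26
  (1)(6) − (2)(-5) = 16
Sum = 93, so (signed) Area = 93/2 = 93/2, |Area| = 93/2.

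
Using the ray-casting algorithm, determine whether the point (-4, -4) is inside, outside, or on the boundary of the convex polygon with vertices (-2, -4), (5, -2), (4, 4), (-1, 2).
The point (-4, -4) lies strictly outside the polygon

Cast a horizontal ray to the right from the query point and count how many polygon edges it crosses (each edge strictly once or zero times, handled with the usual half-open convention). 
Parity of crossings → even ⇒ outside.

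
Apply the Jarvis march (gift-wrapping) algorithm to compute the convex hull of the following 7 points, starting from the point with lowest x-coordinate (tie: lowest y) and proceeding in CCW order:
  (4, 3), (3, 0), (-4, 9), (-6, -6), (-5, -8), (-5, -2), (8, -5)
Hull (CCW) = [(-6, -6), (-5, -8), (8, -5), (4, 3), (-4, 9)]

Jarvis march: at each step, from the current hull vertex p, select the next vertex q as the point such that every other point lies strictly to the left of (or on) the directed line p → q. (Equivalently: for every other point r, the cross product (q − p) × (r − p) ≥ 0.)
Starting point (lowest x, tie lowest y): (-6, -6). Wrap until returning to start. Resulting hull: (-6, -6), (-5, -8), (8, -5), (4, 3), (-4, 9).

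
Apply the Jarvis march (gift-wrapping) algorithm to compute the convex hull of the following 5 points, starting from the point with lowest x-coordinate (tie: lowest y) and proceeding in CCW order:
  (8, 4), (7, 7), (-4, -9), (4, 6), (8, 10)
Hull (CCW) = [(-4, -9), (8, 4), (8, 10), (4, 6)]

Jarvis march: at each step, from the current hull vertex p, select the next vertex q as the point such that every other point lies strictly to the left of (or on) the directed line p → q. (Equivalently: for every other point r, the cross product (q − p) × (r − p) ≥ 0.)
Starting point (lowest x, tie lowest y): (-4, -9). Wrap until returning to start. Resulting hull: (-4, -9), (8, 4), (8, 10), (4, 6).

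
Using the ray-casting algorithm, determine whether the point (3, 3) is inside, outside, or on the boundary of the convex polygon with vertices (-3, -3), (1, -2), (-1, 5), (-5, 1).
The point (3, 3) lies strictly outside the polygon

Cast a horizontal ray to the right from the query point and count how many polygon edges it crosses (each edge strictly once or zero times, handled with the usual half-open convention). 
Parity of crossings → even ⇒ outside.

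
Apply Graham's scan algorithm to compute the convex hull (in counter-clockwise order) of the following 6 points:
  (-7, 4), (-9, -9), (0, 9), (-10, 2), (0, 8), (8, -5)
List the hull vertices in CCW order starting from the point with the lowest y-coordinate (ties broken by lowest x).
Hull (CCW) = [(-9, -9), (8, -5), (0, 9), (-10, 2)]

Graham scan procedure:
  1. Find the pivot p₀ = point with lowest y (tie → lowest x): (-9, -9).
  2. Sort the remaining points by polar angle around p₀.
  3. Walk through sorted points, maintaining a stack; pop the top while the last three entries make a non-left turn (cross product ≤ 0).
  4. Final stack is the convex hull in CCW order: (-9, -9), (8, -5), (0, 9), (-10, 2).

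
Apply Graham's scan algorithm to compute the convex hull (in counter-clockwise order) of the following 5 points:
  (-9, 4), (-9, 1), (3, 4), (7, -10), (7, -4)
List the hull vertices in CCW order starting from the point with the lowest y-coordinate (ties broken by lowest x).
Hull (CCW) = [(7, -10), (7, -4), (3, 4), (-9, 4), (-9, 1)]

Graham scan procedure:
  1. Find the pivot p₀ = point with lowest y (tie → lowest x): (7, -10).
  2. Sort the remaining points by polar angle around p₀.
  3. Walk through sorted points, maintaining a stack; pop the top while the last three entries make a non-left turn (cross product ≤ 0).
  4. Final stack is the convex hull in CCW order: (7, -10), (7, -4), (3, 4), (-9, 4), (-9, 1).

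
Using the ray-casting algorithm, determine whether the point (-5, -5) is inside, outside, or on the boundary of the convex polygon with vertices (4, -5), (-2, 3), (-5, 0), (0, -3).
The point (-5, -5) lies strictly outside the polygon

Cast a horizontal ray to the right from the query point and count how many polygon edges it crosses (each edge strictly once or zero times, handled with the usual half-open convention). 
Parity of crossings → even ⇒ outside.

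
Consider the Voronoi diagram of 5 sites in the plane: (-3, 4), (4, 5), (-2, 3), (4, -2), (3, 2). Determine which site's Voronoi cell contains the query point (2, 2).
Nearest site = (3, 2)

The Voronoi cell of site s contains exactly those query points closer to s than to any other site. Compute squared distances from q = (2, 2) to each site:
  (3 − 2)² + (2 − 2)² = 1
  (4 − 2)² + (5 − 2)² = 13
  (-2 − 2)² + (3 − 2)² = 17
  (4 − 2)² + (-2 − 2)² = 20
  (-3 − 2)² + (4 − 2)² = 29
Minimum is attained by (3, 2), so q lies in its Voronoi cell.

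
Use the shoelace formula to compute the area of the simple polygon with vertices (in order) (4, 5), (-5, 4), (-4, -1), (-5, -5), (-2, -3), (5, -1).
Area = 64

Shoelace formula: Area = (1/2) |Σ_i (x_i · y_{i+1} − x_{i+1} · y_i)| (indices mod n). Compute each cross term:
  (4)(4) − (-5)(5) = 41
  (-5)(-1) − (-4)(4) = 21
  (-4)(-5) − (-5)(-1) = 15
  (-5)(-3) − (-2)(-5) = 5
  (-2)(-1) − (5)(-3) = 17
  (5)(5) − (4)(-1) = 29
Sum = 128, so (signed) Area = 128/2 = 64, |Area| = 64.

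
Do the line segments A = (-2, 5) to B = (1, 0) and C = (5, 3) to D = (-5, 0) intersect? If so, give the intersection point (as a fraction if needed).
Yes; intersection at (5/59, 90/59) (t = 41/59 on AB, s = 29/59 on CD)

Parametrize AB as A + t(B − A) = (-2 + 3 t, 5 + -5 t) and CD as C + s(D − C) = (5 + -10 s, 3 + -3 s). Solve the linear system for (t, s). Determinant = 59 ≠ 0, so a unique intersection of the containing lines exists. Solution: t = 41/59, s = 29/59 — both in [0, 1], so the segments cross. Intersection point: (5/59, 90/59).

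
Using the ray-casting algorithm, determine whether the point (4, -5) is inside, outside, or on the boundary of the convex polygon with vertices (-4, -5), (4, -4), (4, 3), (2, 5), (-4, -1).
The point (4, -5) lies strictly outside the polygon

Cast a horizontal ray to the right from the query point and count how many polygon edges it crosses (each edge strictly once or zero times, handled with the usual half-open convention). 
Parity of crossings → even ⇒ outside.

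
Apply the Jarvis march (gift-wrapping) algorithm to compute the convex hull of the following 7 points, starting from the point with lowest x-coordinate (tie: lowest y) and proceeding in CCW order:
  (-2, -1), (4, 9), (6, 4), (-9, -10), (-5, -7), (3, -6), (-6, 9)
Hull (CCW) = [(-9, -10), (3, -6), (6, 4), (4, 9), (-6, 9)]

Jarvis march: at each step, from the current hull vertex p, select the next vertex q as the point such that every other point lies strictly to the left of (or on) the directed line p → q. (Equivalently: for every other point r, the cross product (q − p) × (r − p) ≥ 0.)
Starting point (lowest x, tie lowest y): (-9, -10). Wrap until returning to start. Resulting hull: (-9, -10), (3, -6), (6, 4), (4, 9), (-6, 9).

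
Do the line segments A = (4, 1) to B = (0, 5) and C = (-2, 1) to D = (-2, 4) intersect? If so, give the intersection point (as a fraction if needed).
No (intersection of containing lines falls outside at least one segment)

Parametrize and solve: t = 3/2, s = 2. At least one of these is outside [0, 1], so the segments do not intersect.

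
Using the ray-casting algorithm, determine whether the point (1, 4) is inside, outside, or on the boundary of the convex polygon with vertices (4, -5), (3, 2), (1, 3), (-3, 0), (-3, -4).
The point (1, 4) lies strictly outside the polygon

Cast a horizontal ray to the right from the query point and count how many polygon edges it crosses (each edge strictly once or zero times, handled with the usual half-open convention). 
Parity of crossings → even ⇒ outside.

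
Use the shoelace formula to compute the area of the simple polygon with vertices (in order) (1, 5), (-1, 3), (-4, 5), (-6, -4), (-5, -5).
Area = 51/2

Shoelace formula: Area = (1/2) |Σ_i (x_i · y_{i+1} − x_{i+1} · y_i)| (indices mod n). Compute each cross term:
  (1)(3) − (-1)(5) = 8
  (-1)(5) − (-4)(3) = 7
  (-4)(-4) − (-6)(5) = 46
  (-6)(-5) − (-5)(-4) = 10
  (-5)(5) − (1)(-5) = -20
Sum = 51, so (signed) Area = 51/2 = 51/2, |Area| = 51/2.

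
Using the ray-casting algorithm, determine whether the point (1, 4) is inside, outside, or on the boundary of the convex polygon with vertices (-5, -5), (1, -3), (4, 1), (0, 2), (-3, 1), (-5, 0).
The point (1, 4) lies strictly outside the polygon

Cast a horizontal ray to the right from the query point and count how many polygon edges it crosses (each edge strictly once or zero times, handled with the usual half-open convention). 
Parity of crossings → even ⇒ outside.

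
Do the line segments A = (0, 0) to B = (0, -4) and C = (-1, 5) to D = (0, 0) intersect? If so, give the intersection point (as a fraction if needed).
Yes; intersection at (0, 0) (t = 0 on AB, s = 1 on CD)

Parametrize AB as A + t(B − A) = (0 + 0 t, 0 + -4 t) and CD as C + s(D − C) = (-1 + 1 s, 5 + -5 s). Solve the linear system for (t, s). Determinant = -4 ≠ 0, so a unique intersection of the containing lines exists. Solution: t = 0, s = 1 — both in [0, 1], so the segments cross. Intersection point: (0, 0).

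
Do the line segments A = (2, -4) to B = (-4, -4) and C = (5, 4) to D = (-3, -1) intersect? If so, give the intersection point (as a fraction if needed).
No (intersection of containing lines falls outside at least one segment)

Parametrize and solve: t = 49/30, s = 8/5. At least one of these is outside [0, 1], so the segments do not intersect.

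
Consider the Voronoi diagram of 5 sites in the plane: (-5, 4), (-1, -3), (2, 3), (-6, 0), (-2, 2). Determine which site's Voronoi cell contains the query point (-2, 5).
Nearest site = (-2, 2)

The Voronoi cell of site s contains exactly those query points closer to s than to any other site. Compute squared distances from q = (-2, 5) to each site:
  (-2 − -2)² + (2 − 5)² = 9
  (-5 − -2)² + (4 − 5)² = 10
  (2 − -2)² + (3 − 5)² = 20
  (-6 − -2)² + (0 − 5)² = 41
  (-1 − -2)² + (-3 − 5)² = 65
Minimum is attained by (-2, 2), so q lies in its Voronoi cell.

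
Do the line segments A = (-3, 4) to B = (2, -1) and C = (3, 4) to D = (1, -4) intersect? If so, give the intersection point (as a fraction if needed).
Yes; intersection at (9/5, -4/5) (t = 24/25 on AB, s = 3/5 on CD)

Parametrize AB as A + t(B − A) = (-3 + 5 t, 4 + -5 t) and CD as C + s(D − C) = (3 + -2 s, 4 + -8 s). Solve the linear system for (t, s). Determinant = 50 ≠ 0, so a unique intersection of the containing lines exists. Solution: t = 24/25, s = 3/5 — both in [0, 1], so the segments cross. Intersection point: (9/5, -4/5).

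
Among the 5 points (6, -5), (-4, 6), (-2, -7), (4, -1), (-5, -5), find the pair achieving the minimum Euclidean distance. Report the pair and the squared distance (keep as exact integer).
Pair = ((-2, -7), (-5, -5)); squared distance = 13

Compute all C(5, 2) = 10 pairwise squared distances (x_i − x_j)² + (y_i − y_j)². The minimum is 13, attained by the pair ((-2, -7), (-5, -5)).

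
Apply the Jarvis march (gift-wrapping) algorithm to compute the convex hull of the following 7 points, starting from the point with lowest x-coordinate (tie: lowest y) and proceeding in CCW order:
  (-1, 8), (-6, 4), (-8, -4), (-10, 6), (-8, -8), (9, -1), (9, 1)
Hull (CCW) = [(-10, 6), (-8, -8), (9, -1), (9, 1), (-1, 8)]

Jarvis march: at each step, from the current hull vertex p, select the next vertex q as the point such that every other point lies strictly to the left of (or on) the directed line p → q. (Equivalently: for every other point r, the cross product (q − p) × (r − p) ≥ 0.)
Starting point (lowest x, tie lowest y): (-10, 6). Wrap until returning to start. Resulting hull: (-10, 6), (-8, -8), (9, -1), (9, 1), (-1, 8).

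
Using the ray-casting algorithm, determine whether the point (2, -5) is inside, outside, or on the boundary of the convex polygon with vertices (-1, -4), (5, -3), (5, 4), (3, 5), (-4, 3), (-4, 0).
The point (2, -5) lies strictly outside the polygon

Cast a horizontal ray to the right from the query point and count how many polygon edges it crosses (each edge strictly once or zero times, handled with the usual half-open convention). 
Parity of crossings → even ⇒ outside.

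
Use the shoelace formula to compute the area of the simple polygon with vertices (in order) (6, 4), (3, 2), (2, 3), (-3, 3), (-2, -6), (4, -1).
Area = 46

Shoelace formula: Area = (1/2) |Σ_i (x_i · y_{i+1} − x_{i+1} · y_i)| (indices mod n). Compute each cross term:
  (6)(2) − (3)(4) = 0
  (3)(3) − (2)(2) = 5
  (2)(3) − (-3)(3) = 15
  (-3)(-6) − (-2)(3) = 24
  (-2)(-1) − (4)(-6) = 26
  (4)(4) − (6)(-1) = 22
Sum = 92, so (signed) Area = 92/2 = 46, |Area| = 46.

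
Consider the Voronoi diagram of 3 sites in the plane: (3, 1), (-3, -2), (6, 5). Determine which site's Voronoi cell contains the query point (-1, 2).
Nearest site = (3, 1)

The Voronoi cell of site s contains exactly those query points closer to s than to any other site. Compute squared distances from q = (-1, 2) to each site:
  (3 − -1)² + (1 − 2)² = 17
  (-3 − -1)² + (-2 − 2)² = 20
  (6 − -1)² + (5 − 2)² = 58
Minimum is attained by (3, 1), so q lies in its Voronoi cell.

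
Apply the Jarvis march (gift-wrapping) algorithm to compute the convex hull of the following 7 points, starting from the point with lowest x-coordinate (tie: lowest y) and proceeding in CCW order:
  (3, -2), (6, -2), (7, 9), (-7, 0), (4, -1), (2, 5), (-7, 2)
Hull (CCW) = [(-7, 0), (3, -2), (6, -2), (7, 9), (-7, 2)]

Jarvis march: at each step, from the current hull vertex p, select the next vertex q as the point such that every other point lies strictly to the left of (or on) the directed line p → q. (Equivalently: for every other point r, the cross product (q − p) × (r − p) ≥ 0.)
Starting point (lowest x, tie lowest y): (-7, 0). Wrap until returning to start. Resulting hull: (-7, 0), (3, -2), (6, -2), (7, 9), (-7, 2).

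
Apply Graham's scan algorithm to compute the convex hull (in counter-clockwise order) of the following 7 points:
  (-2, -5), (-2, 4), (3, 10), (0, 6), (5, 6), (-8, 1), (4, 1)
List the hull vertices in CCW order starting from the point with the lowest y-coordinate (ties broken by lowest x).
Hull (CCW) = [(-2, -5), (4, 1), (5, 6), (3, 10), (-8, 1)]

Graham scan procedure:
  1. Find the pivot p₀ = point with lowest y (tie → lowest x): (-2, -5).
  2. Sort the remaining points by polar angle around p₀.
  3. Walk through sorted points, maintaining a stack; pop the top while the last three entries make a non-left turn (cross product ≤ 0).
  4. Final stack is the convex hull in CCW order: (-2, -5), (4, 1), (5, 6), (3, 10), (-8, 1).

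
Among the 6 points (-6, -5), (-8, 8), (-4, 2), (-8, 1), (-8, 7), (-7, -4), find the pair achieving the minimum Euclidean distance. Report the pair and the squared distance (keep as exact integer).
Pair = ((-8, 8), (-8, 7)); squared distance = 1

Compute all C(6, 2) = 15 pairwise squared distances (x_i − x_j)² + (y_i − y_j)². The minimum is 1, attained by the pair ((-8, 8), (-8, 7)).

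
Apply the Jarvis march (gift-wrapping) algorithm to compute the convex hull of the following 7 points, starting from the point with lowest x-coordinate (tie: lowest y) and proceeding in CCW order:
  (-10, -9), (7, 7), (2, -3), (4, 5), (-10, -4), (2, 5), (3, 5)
Hull (CCW) = [(-10, -9), (2, -3), (7, 7), (2, 5), (-10, -4)]

Jarvis march: at each step, from the current hull vertex p, select the next vertex q as the point such that every other point lies strictly to the left of (or on) the directed line p → q. (Equivalently: for every other point r, the cross product (q − p) × (r − p) ≥ 0.)
Starting point (lowest x, tie lowest y): (-10, -9). Wrap until returning to start. Resulting hull: (-10, -9), (2, -3), (7, 7), (2, 5), (-10, -4).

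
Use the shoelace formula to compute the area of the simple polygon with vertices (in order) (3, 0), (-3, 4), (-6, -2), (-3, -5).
Area = 81/2

Shoelace formula: Area = (1/2) |Σ_i (x_i · y_{i+1} − x_{i+1} · y_i)| (indices mod n). Compute each cross term:
  (3)(4) − (-3)(0) = 12
  (-3)(-2) − (-6)(4) = 30
  (-6)(-5) − (-3)(-2) = 24
  (-3)(0) − (3)(-5) = 15
Sum = 81, so (signed) Area = 81/2 = 81/2, |Area| = 81/2.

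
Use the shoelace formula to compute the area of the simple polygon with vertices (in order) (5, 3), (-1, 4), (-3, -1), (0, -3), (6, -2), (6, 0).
Area = 93/2

Shoelace formula: Area = (1/2) |Σ_i (x_i · y_{i+1} − x_{i+1} · y_i)| (indices mod n). Compute each cross term:
  (5)(4) − (-1)(3) = 23
  (-1)(-1) − (-3)(4) = 13
  (-3)(-3) − (0)(-1) = 9
  (0)(-2) − (6)(-3) = 18
  (6)(0) − (6)(-2) = 12
  (6)(3) − (5)(0) = 18
Sum = 93, so (signed) Area = 93/2 = 93/2, |Area| = 93/2.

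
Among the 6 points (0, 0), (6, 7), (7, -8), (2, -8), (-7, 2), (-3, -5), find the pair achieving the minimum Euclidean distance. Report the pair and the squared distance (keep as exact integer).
Pair = ((7, -8), (2, -8)); squared distance = 25

Compute all C(6, 2) = 15 pairwise squared distances (x_i − x_j)² + (y_i − y_j)². The minimum is 25, attained by the pair ((7, -8), (2, -8)).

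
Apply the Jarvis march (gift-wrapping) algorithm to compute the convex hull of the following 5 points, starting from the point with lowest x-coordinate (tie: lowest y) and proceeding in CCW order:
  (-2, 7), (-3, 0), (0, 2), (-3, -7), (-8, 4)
Hull (CCW) = [(-8, 4), (-3, -7), (0, 2), (-2, 7)]

Jarvis march: at each step, from the current hull vertex p, select the next vertex q as the point such that every other point lies strictly to the left of (or on) the directed line p → q. (Equivalently: for every other point r, the cross product (q − p) × (r − p) ≥ 0.)
Starting point (lowest x, tie lowest y): (-8, 4). Wrap until returning to start. Resulting hull: (-8, 4), (-3, -7), (0, 2), (-2, 7).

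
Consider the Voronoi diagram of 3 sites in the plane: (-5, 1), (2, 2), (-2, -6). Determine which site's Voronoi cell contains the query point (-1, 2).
Nearest site = (2, 2)

The Voronoi cell of site s contains exactly those query points closer to s than to any other site. Compute squared distances from q = (-1, 2) to each site:
  (2 − -1)² + (2 − 2)² = 9
  (-5 − -1)² + (1 − 2)² = 17
  (-2 − -1)² + (-6 − 2)² = 65
Minimum is attained by (2, 2), so q lies in its Voronoi cell.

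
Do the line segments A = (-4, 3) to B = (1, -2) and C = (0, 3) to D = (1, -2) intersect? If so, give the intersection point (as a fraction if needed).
Yes; intersection at (1, -2) (t = 1 on AB, s = 1 on CD)

Parametrize AB as A + t(B − A) = (-4 + 5 t, 3 + -5 t) and CD as C + s(D − C) = (0 + 1 s, 3 + -5 s). Solve the linear system for (t, s). Determinant = 20 ≠ 0, so a unique intersection of the containing lines exists. Solution: t = 1, s = 1 — both in [0, 1], so the segments cross. Intersection point: (1, -2).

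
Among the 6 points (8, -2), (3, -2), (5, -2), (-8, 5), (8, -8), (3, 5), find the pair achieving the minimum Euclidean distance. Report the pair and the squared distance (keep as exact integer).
Pair = ((3, -2), (5, -2)); squared distance = 4

Compute all C(6, 2) = 15 pairwise squared distances (x_i − x_j)² + (y_i − y_j)². The minimum is 4, attained by the pair ((3, -2), (5, -2)).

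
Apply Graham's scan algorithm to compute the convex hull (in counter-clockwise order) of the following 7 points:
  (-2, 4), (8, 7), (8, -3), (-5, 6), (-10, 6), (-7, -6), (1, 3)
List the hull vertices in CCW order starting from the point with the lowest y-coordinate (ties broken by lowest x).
Hull (CCW) = [(-7, -6), (8, -3), (8, 7), (-10, 6)]

Graham scan procedure:
  1. Find the pivot p₀ = point with lowest y (tie → lowest x): (-7, -6).
  2. Sort the remaining points by polar angle around p₀.
  3. Walk through sorted points, maintaining a stack; pop the top while the last three entries make a non-left turn (cross product ≤ 0).
  4. Final stack is the convex hull in CCW order: (-7, -6), (8, -3), (8, 7), (-10, 6).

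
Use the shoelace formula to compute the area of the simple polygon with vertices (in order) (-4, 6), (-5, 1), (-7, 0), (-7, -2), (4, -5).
Area = 47

Shoelace formula: Area = (1/2) |Σ_i (x_i · y_{i+1} − x_{i+1} · y_i)| (indices mod n). Compute each cross term:
  (-4)(1) − (-5)(6) = 26
  (-5)(0) − (-7)(1) = 7
  (-7)(-2) − (-7)(0) = 14
  (-7)(-5) − (4)(-2) = 43
  (4)(6) − (-4)(-5) = 4
Sum = 94, so (signed) Area = 94/2 = 47, |Area| = 47.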